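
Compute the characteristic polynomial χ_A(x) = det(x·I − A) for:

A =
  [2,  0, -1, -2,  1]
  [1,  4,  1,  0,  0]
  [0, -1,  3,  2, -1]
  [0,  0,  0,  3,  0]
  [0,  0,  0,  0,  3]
x^5 - 15*x^4 + 90*x^3 - 270*x^2 + 405*x - 243

Expanding det(x·I − A) (e.g. by cofactor expansion or by noting that A is similar to its Jordan form J, which has the same characteristic polynomial as A) gives
  χ_A(x) = x^5 - 15*x^4 + 90*x^3 - 270*x^2 + 405*x - 243
which factors as (x - 3)^5. The eigenvalues (with algebraic multiplicities) are λ = 3 with multiplicity 5.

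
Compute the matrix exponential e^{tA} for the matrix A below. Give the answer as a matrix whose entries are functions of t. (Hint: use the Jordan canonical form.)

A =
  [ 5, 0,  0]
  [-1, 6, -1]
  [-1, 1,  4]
e^{tA} =
  [exp(5*t), 0, 0]
  [-t*exp(5*t), t*exp(5*t) + exp(5*t), -t*exp(5*t)]
  [-t*exp(5*t), t*exp(5*t), -t*exp(5*t) + exp(5*t)]

Strategy: write A = P · J · P⁻¹ where J is a Jordan canonical form, so e^{tA} = P · e^{tJ} · P⁻¹, and e^{tJ} can be computed block-by-block.

A has Jordan form
J =
  [5, 1, 0]
  [0, 5, 0]
  [0, 0, 5]
(up to reordering of blocks).

Per-block formulas:
  For a 2×2 Jordan block J_2(5): exp(t · J_2(5)) = e^(5t)·(I + t·N), where N is the 2×2 nilpotent shift.
  For a 1×1 block at λ = 5: exp(t · [5]) = [e^(5t)].

After assembling e^{tJ} and conjugating by P, we get:

e^{tA} =
  [exp(5*t), 0, 0]
  [-t*exp(5*t), t*exp(5*t) + exp(5*t), -t*exp(5*t)]
  [-t*exp(5*t), t*exp(5*t), -t*exp(5*t) + exp(5*t)]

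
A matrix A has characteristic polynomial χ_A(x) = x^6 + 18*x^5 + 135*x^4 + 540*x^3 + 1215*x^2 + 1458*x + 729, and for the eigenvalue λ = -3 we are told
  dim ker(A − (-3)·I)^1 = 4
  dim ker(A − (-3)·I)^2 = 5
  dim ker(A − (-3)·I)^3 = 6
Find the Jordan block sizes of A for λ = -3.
Block sizes for λ = -3: [3, 1, 1, 1]

From the dimensions of kernels of powers, the number of Jordan blocks of size at least j is d_j − d_{j−1} where d_j = dim ker(N^j) (with d_0 = 0). Computing the differences gives [4, 1, 1].
The number of blocks of size exactly k is (#blocks of size ≥ k) − (#blocks of size ≥ k + 1), so the partition is: 3 block(s) of size 1, 1 block(s) of size 3.
In nonincreasing order the block sizes are [3, 1, 1, 1].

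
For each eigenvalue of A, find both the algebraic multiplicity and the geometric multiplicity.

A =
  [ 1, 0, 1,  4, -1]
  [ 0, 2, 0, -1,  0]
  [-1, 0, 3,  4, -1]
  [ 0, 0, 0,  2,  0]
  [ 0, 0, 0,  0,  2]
λ = 2: alg = 5, geom = 3

Step 1 — factor the characteristic polynomial to read off the algebraic multiplicities:
  χ_A(x) = (x - 2)^5

Step 2 — compute geometric multiplicities via the rank-nullity identity g(λ) = n − rank(A − λI):
  rank(A − (2)·I) = 2, so dim ker(A − (2)·I) = n − 2 = 3

Summary:
  λ = 2: algebraic multiplicity = 5, geometric multiplicity = 3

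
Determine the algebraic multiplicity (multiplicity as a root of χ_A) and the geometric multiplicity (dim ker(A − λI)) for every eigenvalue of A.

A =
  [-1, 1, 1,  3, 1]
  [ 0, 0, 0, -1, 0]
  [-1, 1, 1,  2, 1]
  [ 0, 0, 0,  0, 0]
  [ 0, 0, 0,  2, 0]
λ = 0: alg = 5, geom = 3

Step 1 — factor the characteristic polynomial to read off the algebraic multiplicities:
  χ_A(x) = x^5

Step 2 — compute geometric multiplicities via the rank-nullity identity g(λ) = n − rank(A − λI):
  rank(A − (0)·I) = 2, so dim ker(A − (0)·I) = n − 2 = 3

Summary:
  λ = 0: algebraic multiplicity = 5, geometric multiplicity = 3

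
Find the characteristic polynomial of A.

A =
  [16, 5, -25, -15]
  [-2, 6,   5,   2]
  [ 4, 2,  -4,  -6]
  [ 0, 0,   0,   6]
x^4 - 24*x^3 + 216*x^2 - 864*x + 1296

Expanding det(x·I − A) (e.g. by cofactor expansion or by noting that A is similar to its Jordan form J, which has the same characteristic polynomial as A) gives
  χ_A(x) = x^4 - 24*x^3 + 216*x^2 - 864*x + 1296
which factors as (x - 6)^4. The eigenvalues (with algebraic multiplicities) are λ = 6 with multiplicity 4.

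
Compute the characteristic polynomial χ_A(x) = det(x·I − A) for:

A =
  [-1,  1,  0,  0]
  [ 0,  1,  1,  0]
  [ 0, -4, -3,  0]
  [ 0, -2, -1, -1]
x^4 + 4*x^3 + 6*x^2 + 4*x + 1

Expanding det(x·I − A) (e.g. by cofactor expansion or by noting that A is similar to its Jordan form J, which has the same characteristic polynomial as A) gives
  χ_A(x) = x^4 + 4*x^3 + 6*x^2 + 4*x + 1
which factors as (x + 1)^4. The eigenvalues (with algebraic multiplicities) are λ = -1 with multiplicity 4.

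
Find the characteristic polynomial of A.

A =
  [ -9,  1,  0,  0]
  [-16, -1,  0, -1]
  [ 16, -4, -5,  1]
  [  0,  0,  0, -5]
x^4 + 20*x^3 + 150*x^2 + 500*x + 625

Expanding det(x·I − A) (e.g. by cofactor expansion or by noting that A is similar to its Jordan form J, which has the same characteristic polynomial as A) gives
  χ_A(x) = x^4 + 20*x^3 + 150*x^2 + 500*x + 625
which factors as (x + 5)^4. The eigenvalues (with algebraic multiplicities) are λ = -5 with multiplicity 4.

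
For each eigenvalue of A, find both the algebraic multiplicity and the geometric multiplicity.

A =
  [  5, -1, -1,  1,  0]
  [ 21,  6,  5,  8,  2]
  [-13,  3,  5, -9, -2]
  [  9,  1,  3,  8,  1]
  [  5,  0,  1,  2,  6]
λ = 6: alg = 5, geom = 2

Step 1 — factor the characteristic polynomial to read off the algebraic multiplicities:
  χ_A(x) = (x - 6)^5

Step 2 — compute geometric multiplicities via the rank-nullity identity g(λ) = n − rank(A − λI):
  rank(A − (6)·I) = 3, so dim ker(A − (6)·I) = n − 3 = 2

Summary:
  λ = 6: algebraic multiplicity = 5, geometric multiplicity = 2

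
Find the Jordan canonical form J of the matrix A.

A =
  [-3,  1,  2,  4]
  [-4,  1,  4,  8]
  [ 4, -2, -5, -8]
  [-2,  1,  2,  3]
J_2(-1) ⊕ J_1(-1) ⊕ J_1(-1)

The characteristic polynomial is
  det(x·I − A) = x^4 + 4*x^3 + 6*x^2 + 4*x + 1 = (x + 1)^4

Eigenvalues and multiplicities (the geometric multiplicity of λ is n − rank(A − λI), which equals the number of Jordan blocks for λ):
  λ = -1: algebraic multiplicity = 4, geometric multiplicity = 3

Determining the block sizes for each eigenvalue:
  λ = -1: 3 blocks summing to 4 forces exactly one block of size 2 and the rest size 1 → block sizes [2, 1, 1]

Assembling the blocks gives a Jordan form
J =
  [-1,  1,  0,  0]
  [ 0, -1,  0,  0]
  [ 0,  0, -1,  0]
  [ 0,  0,  0, -1]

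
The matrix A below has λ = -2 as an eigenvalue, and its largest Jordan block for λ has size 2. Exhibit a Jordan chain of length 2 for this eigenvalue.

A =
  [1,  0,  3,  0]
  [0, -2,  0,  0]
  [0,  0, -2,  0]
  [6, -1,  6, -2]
A Jordan chain for λ = -2 of length 2:
v_1 = (0, 0, 0, -1)ᵀ
v_2 = (0, 1, 0, 0)ᵀ

Let N = A − (-2)·I. We want v_2 with N^2 v_2 = 0 but N^1 v_2 ≠ 0; then v_{j-1} := N · v_j for j = 2, …, 2.

Pick v_2 = (0, 1, 0, 0)ᵀ.
Then v_1 = N · v_2 = (0, 0, 0, -1)ᵀ.

Sanity check: (A − (-2)·I) v_1 = (0, 0, 0, 0)ᵀ = 0. ✓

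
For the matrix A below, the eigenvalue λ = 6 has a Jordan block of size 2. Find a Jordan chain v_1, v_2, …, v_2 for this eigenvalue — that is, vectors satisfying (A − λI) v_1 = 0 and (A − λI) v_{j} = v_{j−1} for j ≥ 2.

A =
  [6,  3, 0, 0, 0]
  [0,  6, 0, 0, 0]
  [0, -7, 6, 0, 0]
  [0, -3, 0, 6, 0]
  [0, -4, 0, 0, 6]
A Jordan chain for λ = 6 of length 2:
v_1 = (3, 0, -7, -3, -4)ᵀ
v_2 = (0, 1, 0, 0, 0)ᵀ

Let N = A − (6)·I. We want v_2 with N^2 v_2 = 0 but N^1 v_2 ≠ 0; then v_{j-1} := N · v_j for j = 2, …, 2.

Pick v_2 = (0, 1, 0, 0, 0)ᵀ.
Then v_1 = N · v_2 = (3, 0, -7, -3, -4)ᵀ.

Sanity check: (A − (6)·I) v_1 = (0, 0, 0, 0, 0)ᵀ = 0. ✓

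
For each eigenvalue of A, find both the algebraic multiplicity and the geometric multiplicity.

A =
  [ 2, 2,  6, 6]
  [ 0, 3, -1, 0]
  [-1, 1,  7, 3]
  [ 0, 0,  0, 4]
λ = 4: alg = 4, geom = 2

Step 1 — factor the characteristic polynomial to read off the algebraic multiplicities:
  χ_A(x) = (x - 4)^4

Step 2 — compute geometric multiplicities via the rank-nullity identity g(λ) = n − rank(A − λI):
  rank(A − (4)·I) = 2, so dim ker(A − (4)·I) = n − 2 = 2

Summary:
  λ = 4: algebraic multiplicity = 4, geometric multiplicity = 2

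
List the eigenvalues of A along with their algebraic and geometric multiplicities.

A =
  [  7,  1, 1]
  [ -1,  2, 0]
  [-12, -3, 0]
λ = 3: alg = 3, geom = 1

Step 1 — factor the characteristic polynomial to read off the algebraic multiplicities:
  χ_A(x) = (x - 3)^3

Step 2 — compute geometric multiplicities via the rank-nullity identity g(λ) = n − rank(A − λI):
  rank(A − (3)·I) = 2, so dim ker(A − (3)·I) = n − 2 = 1

Summary:
  λ = 3: algebraic multiplicity = 3, geometric multiplicity = 1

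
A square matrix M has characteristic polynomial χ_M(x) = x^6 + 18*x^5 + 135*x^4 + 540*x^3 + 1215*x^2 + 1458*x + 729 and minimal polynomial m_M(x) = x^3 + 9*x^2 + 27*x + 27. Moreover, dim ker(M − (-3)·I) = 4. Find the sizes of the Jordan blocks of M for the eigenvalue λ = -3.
Block sizes for λ = -3: [3, 1, 1, 1]

Step 1 — from the characteristic polynomial, algebraic multiplicity of λ = -3 is 6. From dim ker(M − (-3)·I) = 4, there are exactly 4 Jordan blocks for λ = -3.
Step 2 — from the minimal polynomial, the factor (x + 3)^3 tells us the largest block for λ = -3 has size 3.
Step 3 — with total size 6, 4 blocks, and largest block 3, the block sizes (in nonincreasing order) are [3, 1, 1, 1].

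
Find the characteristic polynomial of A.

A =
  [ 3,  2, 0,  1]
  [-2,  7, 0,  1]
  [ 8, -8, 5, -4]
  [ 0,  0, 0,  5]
x^4 - 20*x^3 + 150*x^2 - 500*x + 625

Expanding det(x·I − A) (e.g. by cofactor expansion or by noting that A is similar to its Jordan form J, which has the same characteristic polynomial as A) gives
  χ_A(x) = x^4 - 20*x^3 + 150*x^2 - 500*x + 625
which factors as (x - 5)^4. The eigenvalues (with algebraic multiplicities) are λ = 5 with multiplicity 4.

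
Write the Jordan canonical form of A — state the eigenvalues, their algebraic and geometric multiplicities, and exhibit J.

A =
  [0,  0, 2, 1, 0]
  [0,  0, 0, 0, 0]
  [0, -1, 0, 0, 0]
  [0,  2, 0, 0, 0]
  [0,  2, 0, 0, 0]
J_2(0) ⊕ J_2(0) ⊕ J_1(0)

The characteristic polynomial is
  det(x·I − A) = x^5

Eigenvalues and multiplicities (the geometric multiplicity of λ is n − rank(A − λI), which equals the number of Jordan blocks for λ):
  λ = 0: algebraic multiplicity = 5, geometric multiplicity = 3

Determining the block sizes for each eigenvalue:
  λ = 0: with am = 5 and gm = 3, the partition is not yet determined (e.g. several partitions of 5 into 3 parts exist). Let N = A − (0)·I. Computing rank(N^1) = 2, rank(N^2) = 0; the number of blocks of size ≥ j is rank(N^{j−1}) − rank(N^j), giving [3, 2]. So we have 2 block(s) of size 2, 1 block(s) of size 1 → block sizes [2, 2, 1]

Assembling the blocks gives a Jordan form
J =
  [0, 1, 0, 0, 0]
  [0, 0, 0, 0, 0]
  [0, 0, 0, 1, 0]
  [0, 0, 0, 0, 0]
  [0, 0, 0, 0, 0]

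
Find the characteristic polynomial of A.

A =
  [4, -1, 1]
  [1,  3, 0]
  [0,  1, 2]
x^3 - 9*x^2 + 27*x - 27

Expanding det(x·I − A) (e.g. by cofactor expansion or by noting that A is similar to its Jordan form J, which has the same characteristic polynomial as A) gives
  χ_A(x) = x^3 - 9*x^2 + 27*x - 27
which factors as (x - 3)^3. The eigenvalues (with algebraic multiplicities) are λ = 3 with multiplicity 3.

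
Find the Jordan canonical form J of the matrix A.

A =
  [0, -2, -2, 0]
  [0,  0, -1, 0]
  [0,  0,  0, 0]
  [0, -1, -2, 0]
J_3(0) ⊕ J_1(0)

The characteristic polynomial is
  det(x·I − A) = x^4

Eigenvalues and multiplicities (the geometric multiplicity of λ is n − rank(A − λI), which equals the number of Jordan blocks for λ):
  λ = 0: algebraic multiplicity = 4, geometric multiplicity = 2

Determining the block sizes for each eigenvalue:
  λ = 0: with am = 4 and gm = 2, the partition is not yet determined (e.g. several partitions of 4 into 2 parts exist). Let N = A − (0)·I. Computing rank(N^1) = 2, rank(N^2) = 1, rank(N^3) = 0; the number of blocks of size ≥ j is rank(N^{j−1}) − rank(N^j), giving [2, 1, 1]. So we have 1 block(s) of size 3, 1 block(s) of size 1 → block sizes [3, 1]

Assembling the blocks gives a Jordan form
J =
  [0, 1, 0, 0]
  [0, 0, 1, 0]
  [0, 0, 0, 0]
  [0, 0, 0, 0]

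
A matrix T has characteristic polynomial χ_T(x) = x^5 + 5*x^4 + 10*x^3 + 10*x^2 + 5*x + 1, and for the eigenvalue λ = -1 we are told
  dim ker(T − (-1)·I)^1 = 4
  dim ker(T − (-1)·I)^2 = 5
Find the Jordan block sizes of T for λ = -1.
Block sizes for λ = -1: [2, 1, 1, 1]

From the dimensions of kernels of powers, the number of Jordan blocks of size at least j is d_j − d_{j−1} where d_j = dim ker(N^j) (with d_0 = 0). Computing the differences gives [4, 1].
The number of blocks of size exactly k is (#blocks of size ≥ k) − (#blocks of size ≥ k + 1), so the partition is: 3 block(s) of size 1, 1 block(s) of size 2.
In nonincreasing order the block sizes are [2, 1, 1, 1].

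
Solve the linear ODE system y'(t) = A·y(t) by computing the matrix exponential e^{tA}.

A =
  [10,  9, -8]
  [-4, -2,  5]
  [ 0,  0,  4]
e^{tA} =
  [6*t*exp(4*t) + exp(4*t), 9*t*exp(4*t), -3*t^2*exp(4*t)/2 - 8*t*exp(4*t)]
  [-4*t*exp(4*t), -6*t*exp(4*t) + exp(4*t), t^2*exp(4*t) + 5*t*exp(4*t)]
  [0, 0, exp(4*t)]

Strategy: write A = P · J · P⁻¹ where J is a Jordan canonical form, so e^{tA} = P · e^{tJ} · P⁻¹, and e^{tJ} can be computed block-by-block.

A has Jordan form
J =
  [4, 1, 0]
  [0, 4, 1]
  [0, 0, 4]
(up to reordering of blocks).

Per-block formulas:
  For a 3×3 Jordan block J_3(4): exp(t · J_3(4)) = e^(4t)·(I + t·N + (t^2/2)·N^2), where N is the 3×3 nilpotent shift.

After assembling e^{tJ} and conjugating by P, we get:

e^{tA} =
  [6*t*exp(4*t) + exp(4*t), 9*t*exp(4*t), -3*t^2*exp(4*t)/2 - 8*t*exp(4*t)]
  [-4*t*exp(4*t), -6*t*exp(4*t) + exp(4*t), t^2*exp(4*t) + 5*t*exp(4*t)]
  [0, 0, exp(4*t)]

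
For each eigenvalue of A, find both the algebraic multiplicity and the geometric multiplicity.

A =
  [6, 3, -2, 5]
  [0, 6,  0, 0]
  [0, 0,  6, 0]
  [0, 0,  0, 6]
λ = 6: alg = 4, geom = 3

Step 1 — factor the characteristic polynomial to read off the algebraic multiplicities:
  χ_A(x) = (x - 6)^4

Step 2 — compute geometric multiplicities via the rank-nullity identity g(λ) = n − rank(A − λI):
  rank(A − (6)·I) = 1, so dim ker(A − (6)·I) = n − 1 = 3

Summary:
  λ = 6: algebraic multiplicity = 4, geometric multiplicity = 3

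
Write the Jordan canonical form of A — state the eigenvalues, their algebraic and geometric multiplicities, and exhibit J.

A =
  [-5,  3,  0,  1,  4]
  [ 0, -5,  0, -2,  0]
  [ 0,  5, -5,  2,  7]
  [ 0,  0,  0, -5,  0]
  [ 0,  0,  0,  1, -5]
J_3(-5) ⊕ J_2(-5)

The characteristic polynomial is
  det(x·I − A) = x^5 + 25*x^4 + 250*x^3 + 1250*x^2 + 3125*x + 3125 = (x + 5)^5

Eigenvalues and multiplicities (the geometric multiplicity of λ is n − rank(A − λI), which equals the number of Jordan blocks for λ):
  λ = -5: algebraic multiplicity = 5, geometric multiplicity = 2

Determining the block sizes for each eigenvalue:
  λ = -5: with am = 5 and gm = 2, the partition is not yet determined (e.g. several partitions of 5 into 2 parts exist). Let N = A − (-5)·I. Computing rank(N^1) = 3, rank(N^2) = 1, rank(N^3) = 0; the number of blocks of size ≥ j is rank(N^{j−1}) − rank(N^j), giving [2, 2, 1]. So we have 1 block(s) of size 3, 1 block(s) of size 2 → block sizes [3, 2]

Assembling the blocks gives a Jordan form
J =
  [-5,  1,  0,  0,  0]
  [ 0, -5,  1,  0,  0]
  [ 0,  0, -5,  0,  0]
  [ 0,  0,  0, -5,  1]
  [ 0,  0,  0,  0, -5]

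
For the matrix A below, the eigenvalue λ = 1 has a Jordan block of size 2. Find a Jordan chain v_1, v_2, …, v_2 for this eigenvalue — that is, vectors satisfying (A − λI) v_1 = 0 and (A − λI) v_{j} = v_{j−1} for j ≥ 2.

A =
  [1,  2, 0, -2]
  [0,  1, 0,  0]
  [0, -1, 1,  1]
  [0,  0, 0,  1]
A Jordan chain for λ = 1 of length 2:
v_1 = (2, 0, -1, 0)ᵀ
v_2 = (0, 1, 0, 0)ᵀ

Let N = A − (1)·I. We want v_2 with N^2 v_2 = 0 but N^1 v_2 ≠ 0; then v_{j-1} := N · v_j for j = 2, …, 2.

Pick v_2 = (0, 1, 0, 0)ᵀ.
Then v_1 = N · v_2 = (2, 0, -1, 0)ᵀ.

Sanity check: (A − (1)·I) v_1 = (0, 0, 0, 0)ᵀ = 0. ✓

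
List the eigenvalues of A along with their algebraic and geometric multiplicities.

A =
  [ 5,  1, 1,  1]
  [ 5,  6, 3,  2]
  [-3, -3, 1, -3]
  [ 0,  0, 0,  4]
λ = 4: alg = 4, geom = 2

Step 1 — factor the characteristic polynomial to read off the algebraic multiplicities:
  χ_A(x) = (x - 4)^4

Step 2 — compute geometric multiplicities via the rank-nullity identity g(λ) = n − rank(A − λI):
  rank(A − (4)·I) = 2, so dim ker(A − (4)·I) = n − 2 = 2

Summary:
  λ = 4: algebraic multiplicity = 4, geometric multiplicity = 2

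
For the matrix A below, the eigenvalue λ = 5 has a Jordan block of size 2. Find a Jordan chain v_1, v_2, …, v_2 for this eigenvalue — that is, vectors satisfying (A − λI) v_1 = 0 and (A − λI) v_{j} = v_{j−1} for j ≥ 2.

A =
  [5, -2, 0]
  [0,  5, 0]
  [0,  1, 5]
A Jordan chain for λ = 5 of length 2:
v_1 = (-2, 0, 1)ᵀ
v_2 = (0, 1, 0)ᵀ

Let N = A − (5)·I. We want v_2 with N^2 v_2 = 0 but N^1 v_2 ≠ 0; then v_{j-1} := N · v_j for j = 2, …, 2.

Pick v_2 = (0, 1, 0)ᵀ.
Then v_1 = N · v_2 = (-2, 0, 1)ᵀ.

Sanity check: (A − (5)·I) v_1 = (0, 0, 0)ᵀ = 0. ✓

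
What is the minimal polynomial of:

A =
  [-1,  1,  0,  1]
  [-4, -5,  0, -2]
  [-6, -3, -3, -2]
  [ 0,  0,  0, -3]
x^2 + 6*x + 9

The characteristic polynomial is χ_A(x) = (x + 3)^4, so the eigenvalues are known. The minimal polynomial is
  m_A(x) = Π_λ (x − λ)^{k_λ}
where k_λ is the size of the *largest* Jordan block for λ (equivalently, the smallest k with (A − λI)^k v = 0 for every generalised eigenvector v of λ).

  λ = -3: largest Jordan block has size 2, contributing (x + 3)^2

So m_A(x) = (x + 3)^2 = x^2 + 6*x + 9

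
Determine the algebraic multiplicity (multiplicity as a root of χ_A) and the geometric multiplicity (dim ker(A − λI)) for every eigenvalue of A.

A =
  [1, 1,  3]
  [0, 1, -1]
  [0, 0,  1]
λ = 1: alg = 3, geom = 1

Step 1 — factor the characteristic polynomial to read off the algebraic multiplicities:
  χ_A(x) = (x - 1)^3

Step 2 — compute geometric multiplicities via the rank-nullity identity g(λ) = n − rank(A − λI):
  rank(A − (1)·I) = 2, so dim ker(A − (1)·I) = n − 2 = 1

Summary:
  λ = 1: algebraic multiplicity = 3, geometric multiplicity = 1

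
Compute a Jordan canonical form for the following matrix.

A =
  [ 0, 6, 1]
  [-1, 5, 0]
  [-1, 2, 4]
J_3(3)

The characteristic polynomial is
  det(x·I − A) = x^3 - 9*x^2 + 27*x - 27 = (x - 3)^3

Eigenvalues and multiplicities (the geometric multiplicity of λ is n − rank(A − λI), which equals the number of Jordan blocks for λ):
  λ = 3: algebraic multiplicity = 3, geometric multiplicity = 1

Determining the block sizes for each eigenvalue:
  λ = 3: one block (gm = 1), so the single block has size am = 3 → block sizes [3]

Assembling the blocks gives a Jordan form
J =
  [3, 1, 0]
  [0, 3, 1]
  [0, 0, 3]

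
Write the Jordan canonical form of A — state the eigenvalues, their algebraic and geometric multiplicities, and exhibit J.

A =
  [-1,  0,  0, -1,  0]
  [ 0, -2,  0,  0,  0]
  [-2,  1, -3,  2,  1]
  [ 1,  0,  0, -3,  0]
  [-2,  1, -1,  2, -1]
J_2(-2) ⊕ J_2(-2) ⊕ J_1(-2)

The characteristic polynomial is
  det(x·I − A) = x^5 + 10*x^4 + 40*x^3 + 80*x^2 + 80*x + 32 = (x + 2)^5

Eigenvalues and multiplicities (the geometric multiplicity of λ is n − rank(A − λI), which equals the number of Jordan blocks for λ):
  λ = -2: algebraic multiplicity = 5, geometric multiplicity = 3

Determining the block sizes for each eigenvalue:
  λ = -2: with am = 5 and gm = 3, the partition is not yet determined (e.g. several partitions of 5 into 3 parts exist). Let N = A − (-2)·I. Computing rank(N^1) = 2, rank(N^2) = 0; the number of blocks of size ≥ j is rank(N^{j−1}) − rank(N^j), giving [3, 2]. So we have 2 block(s) of size 2, 1 block(s) of size 1 → block sizes [2, 2, 1]

Assembling the blocks gives a Jordan form
J =
  [-2,  1,  0,  0,  0]
  [ 0, -2,  0,  0,  0]
  [ 0,  0, -2,  1,  0]
  [ 0,  0,  0, -2,  0]
  [ 0,  0,  0,  0, -2]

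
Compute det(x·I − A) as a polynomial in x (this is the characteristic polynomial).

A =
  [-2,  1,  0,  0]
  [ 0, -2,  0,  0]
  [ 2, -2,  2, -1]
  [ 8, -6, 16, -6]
x^4 + 8*x^3 + 24*x^2 + 32*x + 16

Expanding det(x·I − A) (e.g. by cofactor expansion or by noting that A is similar to its Jordan form J, which has the same characteristic polynomial as A) gives
  χ_A(x) = x^4 + 8*x^3 + 24*x^2 + 32*x + 16
which factors as (x + 2)^4. The eigenvalues (with algebraic multiplicities) are λ = -2 with multiplicity 4.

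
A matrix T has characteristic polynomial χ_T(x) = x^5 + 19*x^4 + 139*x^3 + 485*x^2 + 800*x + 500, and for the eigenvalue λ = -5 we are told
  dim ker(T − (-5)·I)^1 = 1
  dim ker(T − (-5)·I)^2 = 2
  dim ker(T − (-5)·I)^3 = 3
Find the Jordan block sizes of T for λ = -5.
Block sizes for λ = -5: [3]

From the dimensions of kernels of powers, the number of Jordan blocks of size at least j is d_j − d_{j−1} where d_j = dim ker(N^j) (with d_0 = 0). Computing the differences gives [1, 1, 1].
The number of blocks of size exactly k is (#blocks of size ≥ k) − (#blocks of size ≥ k + 1), so the partition is: 1 block(s) of size 3.
In nonincreasing order the block sizes are [3].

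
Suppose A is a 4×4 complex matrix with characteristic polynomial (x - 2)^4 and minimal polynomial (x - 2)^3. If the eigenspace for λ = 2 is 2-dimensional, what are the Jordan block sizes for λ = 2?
Block sizes for λ = 2: [3, 1]

Step 1 — from the characteristic polynomial, algebraic multiplicity of λ = 2 is 4. From dim ker(A − (2)·I) = 2, there are exactly 2 Jordan blocks for λ = 2.
Step 2 — from the minimal polynomial, the factor (x − 2)^3 tells us the largest block for λ = 2 has size 3.
Step 3 — with total size 4, 2 blocks, and largest block 3, the block sizes (in nonincreasing order) are [3, 1].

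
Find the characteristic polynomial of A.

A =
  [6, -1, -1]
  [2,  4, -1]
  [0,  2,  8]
x^3 - 18*x^2 + 108*x - 216

Expanding det(x·I − A) (e.g. by cofactor expansion or by noting that A is similar to its Jordan form J, which has the same characteristic polynomial as A) gives
  χ_A(x) = x^3 - 18*x^2 + 108*x - 216
which factors as (x - 6)^3. The eigenvalues (with algebraic multiplicities) are λ = 6 with multiplicity 3.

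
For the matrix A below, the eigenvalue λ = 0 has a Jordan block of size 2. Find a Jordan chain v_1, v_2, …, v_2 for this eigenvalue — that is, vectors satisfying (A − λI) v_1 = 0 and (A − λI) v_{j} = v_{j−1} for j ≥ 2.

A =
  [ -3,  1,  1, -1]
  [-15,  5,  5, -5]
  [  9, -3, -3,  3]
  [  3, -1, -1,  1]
A Jordan chain for λ = 0 of length 2:
v_1 = (-3, -15, 9, 3)ᵀ
v_2 = (1, 0, 0, 0)ᵀ

Let N = A − (0)·I. We want v_2 with N^2 v_2 = 0 but N^1 v_2 ≠ 0; then v_{j-1} := N · v_j for j = 2, …, 2.

Pick v_2 = (1, 0, 0, 0)ᵀ.
Then v_1 = N · v_2 = (-3, -15, 9, 3)ᵀ.

Sanity check: (A − (0)·I) v_1 = (0, 0, 0, 0)ᵀ = 0. ✓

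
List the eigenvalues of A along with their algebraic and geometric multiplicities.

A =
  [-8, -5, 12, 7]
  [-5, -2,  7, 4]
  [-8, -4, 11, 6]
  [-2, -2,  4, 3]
λ = 1: alg = 4, geom = 2

Step 1 — factor the characteristic polynomial to read off the algebraic multiplicities:
  χ_A(x) = (x - 1)^4

Step 2 — compute geometric multiplicities via the rank-nullity identity g(λ) = n − rank(A − λI):
  rank(A − (1)·I) = 2, so dim ker(A − (1)·I) = n − 2 = 2

Summary:
  λ = 1: algebraic multiplicity = 4, geometric multiplicity = 2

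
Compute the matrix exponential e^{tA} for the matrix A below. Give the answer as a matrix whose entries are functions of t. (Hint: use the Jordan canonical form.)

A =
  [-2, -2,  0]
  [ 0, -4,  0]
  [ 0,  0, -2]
e^{tA} =
  [exp(-2*t), -exp(-2*t) + exp(-4*t), 0]
  [0, exp(-4*t), 0]
  [0, 0, exp(-2*t)]

Strategy: write A = P · J · P⁻¹ where J is a Jordan canonical form, so e^{tA} = P · e^{tJ} · P⁻¹, and e^{tJ} can be computed block-by-block.

A has Jordan form
J =
  [-4,  0,  0]
  [ 0, -2,  0]
  [ 0,  0, -2]
(up to reordering of blocks).

Per-block formulas:
  For a 1×1 block at λ = -4: exp(t · [-4]) = [e^(-4t)].
  For a 1×1 block at λ = -2: exp(t · [-2]) = [e^(-2t)].

After assembling e^{tJ} and conjugating by P, we get:

e^{tA} =
  [exp(-2*t), -exp(-2*t) + exp(-4*t), 0]
  [0, exp(-4*t), 0]
  [0, 0, exp(-2*t)]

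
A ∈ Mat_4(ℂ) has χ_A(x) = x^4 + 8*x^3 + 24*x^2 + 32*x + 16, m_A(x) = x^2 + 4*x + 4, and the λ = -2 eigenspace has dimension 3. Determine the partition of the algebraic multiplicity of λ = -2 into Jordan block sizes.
Block sizes for λ = -2: [2, 1, 1]

Step 1 — from the characteristic polynomial, algebraic multiplicity of λ = -2 is 4. From dim ker(A − (-2)·I) = 3, there are exactly 3 Jordan blocks for λ = -2.
Step 2 — from the minimal polynomial, the factor (x + 2)^2 tells us the largest block for λ = -2 has size 2.
Step 3 — with total size 4, 3 blocks, and largest block 2, the block sizes (in nonincreasing order) are [2, 1, 1].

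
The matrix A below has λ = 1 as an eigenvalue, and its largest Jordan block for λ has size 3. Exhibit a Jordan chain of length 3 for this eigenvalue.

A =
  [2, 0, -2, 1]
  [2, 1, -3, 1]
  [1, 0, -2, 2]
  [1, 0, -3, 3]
A Jordan chain for λ = 1 of length 3:
v_1 = (1, 2, 1, 1)ᵀ
v_2 = (-2, -3, -3, -3)ᵀ
v_3 = (0, 0, 1, 0)ᵀ

Let N = A − (1)·I. We want v_3 with N^3 v_3 = 0 but N^2 v_3 ≠ 0; then v_{j-1} := N · v_j for j = 3, …, 2.

Pick v_3 = (0, 0, 1, 0)ᵀ.
Then v_2 = N · v_3 = (-2, -3, -3, -3)ᵀ.
Then v_1 = N · v_2 = (1, 2, 1, 1)ᵀ.

Sanity check: (A − (1)·I) v_1 = (0, 0, 0, 0)ᵀ = 0. ✓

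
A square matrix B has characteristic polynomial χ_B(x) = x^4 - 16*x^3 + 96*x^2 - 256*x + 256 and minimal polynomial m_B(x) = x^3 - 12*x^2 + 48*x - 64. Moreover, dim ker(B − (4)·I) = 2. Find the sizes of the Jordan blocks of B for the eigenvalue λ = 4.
Block sizes for λ = 4: [3, 1]

Step 1 — from the characteristic polynomial, algebraic multiplicity of λ = 4 is 4. From dim ker(B − (4)·I) = 2, there are exactly 2 Jordan blocks for λ = 4.
Step 2 — from the minimal polynomial, the factor (x − 4)^3 tells us the largest block for λ = 4 has size 3.
Step 3 — with total size 4, 2 blocks, and largest block 3, the block sizes (in nonincreasing order) are [3, 1].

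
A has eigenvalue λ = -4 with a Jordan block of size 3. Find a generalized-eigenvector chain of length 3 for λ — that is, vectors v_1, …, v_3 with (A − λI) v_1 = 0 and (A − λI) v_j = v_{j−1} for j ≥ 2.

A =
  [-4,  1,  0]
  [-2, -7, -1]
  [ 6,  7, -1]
A Jordan chain for λ = -4 of length 3:
v_1 = (-2, 0, 4)ᵀ
v_2 = (0, -2, 6)ᵀ
v_3 = (1, 0, 0)ᵀ

Let N = A − (-4)·I. We want v_3 with N^3 v_3 = 0 but N^2 v_3 ≠ 0; then v_{j-1} := N · v_j for j = 3, …, 2.

Pick v_3 = (1, 0, 0)ᵀ.
Then v_2 = N · v_3 = (0, -2, 6)ᵀ.
Then v_1 = N · v_2 = (-2, 0, 4)ᵀ.

Sanity check: (A − (-4)·I) v_1 = (0, 0, 0)ᵀ = 0. ✓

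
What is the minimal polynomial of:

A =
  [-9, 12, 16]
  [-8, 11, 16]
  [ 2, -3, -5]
x^2 + 2*x + 1

The characteristic polynomial is χ_A(x) = (x + 1)^3, so the eigenvalues are known. The minimal polynomial is
  m_A(x) = Π_λ (x − λ)^{k_λ}
where k_λ is the size of the *largest* Jordan block for λ (equivalently, the smallest k with (A − λI)^k v = 0 for every generalised eigenvector v of λ).

  λ = -1: largest Jordan block has size 2, contributing (x + 1)^2

So m_A(x) = (x + 1)^2 = x^2 + 2*x + 1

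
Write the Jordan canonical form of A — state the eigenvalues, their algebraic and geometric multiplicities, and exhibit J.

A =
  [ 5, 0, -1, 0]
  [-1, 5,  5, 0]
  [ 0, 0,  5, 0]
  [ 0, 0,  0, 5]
J_3(5) ⊕ J_1(5)

The characteristic polynomial is
  det(x·I − A) = x^4 - 20*x^3 + 150*x^2 - 500*x + 625 = (x - 5)^4

Eigenvalues and multiplicities (the geometric multiplicity of λ is n − rank(A − λI), which equals the number of Jordan blocks for λ):
  λ = 5: algebraic multiplicity = 4, geometric multiplicity = 2

Determining the block sizes for each eigenvalue:
  λ = 5: with am = 4 and gm = 2, the partition is not yet determined (e.g. several partitions of 4 into 2 parts exist). Let N = A − (5)·I. Computing rank(N^1) = 2, rank(N^2) = 1, rank(N^3) = 0; the number of blocks of size ≥ j is rank(N^{j−1}) − rank(N^j), giving [2, 1, 1]. So we have 1 block(s) of size 3, 1 block(s) of size 1 → block sizes [3, 1]

Assembling the blocks gives a Jordan form
J =
  [5, 1, 0, 0]
  [0, 5, 1, 0]
  [0, 0, 5, 0]
  [0, 0, 0, 5]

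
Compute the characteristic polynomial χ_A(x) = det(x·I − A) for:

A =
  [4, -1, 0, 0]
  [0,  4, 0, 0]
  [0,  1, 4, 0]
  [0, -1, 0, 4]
x^4 - 16*x^3 + 96*x^2 - 256*x + 256

Expanding det(x·I − A) (e.g. by cofactor expansion or by noting that A is similar to its Jordan form J, which has the same characteristic polynomial as A) gives
  χ_A(x) = x^4 - 16*x^3 + 96*x^2 - 256*x + 256
which factors as (x - 4)^4. The eigenvalues (with algebraic multiplicities) are λ = 4 with multiplicity 4.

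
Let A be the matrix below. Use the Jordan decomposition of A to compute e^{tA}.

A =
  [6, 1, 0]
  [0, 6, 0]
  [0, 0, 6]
e^{tA} =
  [exp(6*t), t*exp(6*t), 0]
  [0, exp(6*t), 0]
  [0, 0, exp(6*t)]

Strategy: write A = P · J · P⁻¹ where J is a Jordan canonical form, so e^{tA} = P · e^{tJ} · P⁻¹, and e^{tJ} can be computed block-by-block.

A has Jordan form
J =
  [6, 1, 0]
  [0, 6, 0]
  [0, 0, 6]
(up to reordering of blocks).

Per-block formulas:
  For a 2×2 Jordan block J_2(6): exp(t · J_2(6)) = e^(6t)·(I + t·N), where N is the 2×2 nilpotent shift.
  For a 1×1 block at λ = 6: exp(t · [6]) = [e^(6t)].

After assembling e^{tJ} and conjugating by P, we get:

e^{tA} =
  [exp(6*t), t*exp(6*t), 0]
  [0, exp(6*t), 0]
  [0, 0, exp(6*t)]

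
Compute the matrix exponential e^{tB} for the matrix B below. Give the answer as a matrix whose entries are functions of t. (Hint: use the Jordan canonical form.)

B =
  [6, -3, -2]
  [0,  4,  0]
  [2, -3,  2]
e^{tB} =
  [2*t*exp(4*t) + exp(4*t), -3*t*exp(4*t), -2*t*exp(4*t)]
  [0, exp(4*t), 0]
  [2*t*exp(4*t), -3*t*exp(4*t), -2*t*exp(4*t) + exp(4*t)]

Strategy: write B = P · J · P⁻¹ where J is a Jordan canonical form, so e^{tB} = P · e^{tJ} · P⁻¹, and e^{tJ} can be computed block-by-block.

B has Jordan form
J =
  [4, 1, 0]
  [0, 4, 0]
  [0, 0, 4]
(up to reordering of blocks).

Per-block formulas:
  For a 1×1 block at λ = 4: exp(t · [4]) = [e^(4t)].
  For a 2×2 Jordan block J_2(4): exp(t · J_2(4)) = e^(4t)·(I + t·N), where N is the 2×2 nilpotent shift.

After assembling e^{tJ} and conjugating by P, we get:

e^{tB} =
  [2*t*exp(4*t) + exp(4*t), -3*t*exp(4*t), -2*t*exp(4*t)]
  [0, exp(4*t), 0]
  [2*t*exp(4*t), -3*t*exp(4*t), -2*t*exp(4*t) + exp(4*t)]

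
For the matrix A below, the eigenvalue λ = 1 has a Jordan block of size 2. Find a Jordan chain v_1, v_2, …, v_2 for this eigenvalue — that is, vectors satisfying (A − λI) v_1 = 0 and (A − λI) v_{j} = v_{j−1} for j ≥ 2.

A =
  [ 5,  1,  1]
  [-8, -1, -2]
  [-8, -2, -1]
A Jordan chain for λ = 1 of length 2:
v_1 = (4, -8, -8)ᵀ
v_2 = (1, 0, 0)ᵀ

Let N = A − (1)·I. We want v_2 with N^2 v_2 = 0 but N^1 v_2 ≠ 0; then v_{j-1} := N · v_j for j = 2, …, 2.

Pick v_2 = (1, 0, 0)ᵀ.
Then v_1 = N · v_2 = (4, -8, -8)ᵀ.

Sanity check: (A − (1)·I) v_1 = (0, 0, 0)ᵀ = 0. ✓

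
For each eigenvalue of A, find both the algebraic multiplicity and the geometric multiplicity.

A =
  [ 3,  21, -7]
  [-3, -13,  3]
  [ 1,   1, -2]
λ = -4: alg = 3, geom = 1

Step 1 — factor the characteristic polynomial to read off the algebraic multiplicities:
  χ_A(x) = (x + 4)^3

Step 2 — compute geometric multiplicities via the rank-nullity identity g(λ) = n − rank(A − λI):
  rank(A − (-4)·I) = 2, so dim ker(A − (-4)·I) = n − 2 = 1

Summary:
  λ = -4: algebraic multiplicity = 3, geometric multiplicity = 1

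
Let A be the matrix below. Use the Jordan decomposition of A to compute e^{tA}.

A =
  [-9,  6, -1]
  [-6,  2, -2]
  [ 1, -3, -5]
e^{tA} =
  [-6*t^2*exp(-4*t) - 5*t*exp(-4*t) + exp(-4*t), 9*t^2*exp(-4*t)/2 + 6*t*exp(-4*t), -3*t^2*exp(-4*t) - t*exp(-4*t)]
  [-4*t^2*exp(-4*t) - 6*t*exp(-4*t), 3*t^2*exp(-4*t) + 6*t*exp(-4*t) + exp(-4*t), -2*t^2*exp(-4*t) - 2*t*exp(-4*t)]
  [6*t^2*exp(-4*t) + t*exp(-4*t), -9*t^2*exp(-4*t)/2 - 3*t*exp(-4*t), 3*t^2*exp(-4*t) - t*exp(-4*t) + exp(-4*t)]

Strategy: write A = P · J · P⁻¹ where J is a Jordan canonical form, so e^{tA} = P · e^{tJ} · P⁻¹, and e^{tJ} can be computed block-by-block.

A has Jordan form
J =
  [-4,  1,  0]
  [ 0, -4,  1]
  [ 0,  0, -4]
(up to reordering of blocks).

Per-block formulas:
  For a 3×3 Jordan block J_3(-4): exp(t · J_3(-4)) = e^(-4t)·(I + t·N + (t^2/2)·N^2), where N is the 3×3 nilpotent shift.

After assembling e^{tJ} and conjugating by P, we get:

e^{tA} =
  [-6*t^2*exp(-4*t) - 5*t*exp(-4*t) + exp(-4*t), 9*t^2*exp(-4*t)/2 + 6*t*exp(-4*t), -3*t^2*exp(-4*t) - t*exp(-4*t)]
  [-4*t^2*exp(-4*t) - 6*t*exp(-4*t), 3*t^2*exp(-4*t) + 6*t*exp(-4*t) + exp(-4*t), -2*t^2*exp(-4*t) - 2*t*exp(-4*t)]
  [6*t^2*exp(-4*t) + t*exp(-4*t), -9*t^2*exp(-4*t)/2 - 3*t*exp(-4*t), 3*t^2*exp(-4*t) - t*exp(-4*t) + exp(-4*t)]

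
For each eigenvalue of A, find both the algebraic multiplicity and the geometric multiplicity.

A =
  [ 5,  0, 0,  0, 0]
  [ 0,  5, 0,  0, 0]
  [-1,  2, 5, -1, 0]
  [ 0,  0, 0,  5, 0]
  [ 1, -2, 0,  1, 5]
λ = 5: alg = 5, geom = 4

Step 1 — factor the characteristic polynomial to read off the algebraic multiplicities:
  χ_A(x) = (x - 5)^5

Step 2 — compute geometric multiplicities via the rank-nullity identity g(λ) = n − rank(A − λI):
  rank(A − (5)·I) = 1, so dim ker(A − (5)·I) = n − 1 = 4

Summary:
  λ = 5: algebraic multiplicity = 5, geometric multiplicity = 4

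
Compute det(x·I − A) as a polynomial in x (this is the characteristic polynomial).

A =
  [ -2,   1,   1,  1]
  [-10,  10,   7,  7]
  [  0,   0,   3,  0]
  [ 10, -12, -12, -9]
x^4 - 2*x^3 - 11*x^2 + 12*x + 36

Expanding det(x·I − A) (e.g. by cofactor expansion or by noting that A is similar to its Jordan form J, which has the same characteristic polynomial as A) gives
  χ_A(x) = x^4 - 2*x^3 - 11*x^2 + 12*x + 36
which factors as (x - 3)^2*(x + 2)^2. The eigenvalues (with algebraic multiplicities) are λ = -2 with multiplicity 2, λ = 3 with multiplicity 2.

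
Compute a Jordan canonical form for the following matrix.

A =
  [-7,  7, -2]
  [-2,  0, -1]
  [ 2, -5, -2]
J_3(-3)

The characteristic polynomial is
  det(x·I − A) = x^3 + 9*x^2 + 27*x + 27 = (x + 3)^3

Eigenvalues and multiplicities (the geometric multiplicity of λ is n − rank(A − λI), which equals the number of Jordan blocks for λ):
  λ = -3: algebraic multiplicity = 3, geometric multiplicity = 1

Determining the block sizes for each eigenvalue:
  λ = -3: one block (gm = 1), so the single block has size am = 3 → block sizes [3]

Assembling the blocks gives a Jordan form
J =
  [-3,  1,  0]
  [ 0, -3,  1]
  [ 0,  0, -3]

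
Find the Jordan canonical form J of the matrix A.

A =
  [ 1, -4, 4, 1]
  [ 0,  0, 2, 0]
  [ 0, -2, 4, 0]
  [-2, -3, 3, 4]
J_2(2) ⊕ J_1(2) ⊕ J_1(3)

The characteristic polynomial is
  det(x·I − A) = x^4 - 9*x^3 + 30*x^2 - 44*x + 24 = (x - 3)*(x - 2)^3

Eigenvalues and multiplicities (the geometric multiplicity of λ is n − rank(A − λI), which equals the number of Jordan blocks for λ):
  λ = 2: algebraic multiplicity = 3, geometric multiplicity = 2
  λ = 3: algebraic multiplicity = 1, geometric multiplicity = 1

Determining the block sizes for each eigenvalue:
  λ = 2: 2 blocks summing to 3 forces exactly one block of size 2 and the rest size 1 → block sizes [2, 1]
  λ = 3: one block (gm = 1), so the single block has size am = 1 → block sizes [1]

Assembling the blocks gives a Jordan form
J =
  [2, 1, 0, 0]
  [0, 2, 0, 0]
  [0, 0, 2, 0]
  [0, 0, 0, 3]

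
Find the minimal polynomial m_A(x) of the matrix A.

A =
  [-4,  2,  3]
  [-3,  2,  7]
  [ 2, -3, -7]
x^3 + 9*x^2 + 27*x + 27

The characteristic polynomial is χ_A(x) = (x + 3)^3, so the eigenvalues are known. The minimal polynomial is
  m_A(x) = Π_λ (x − λ)^{k_λ}
where k_λ is the size of the *largest* Jordan block for λ (equivalently, the smallest k with (A − λI)^k v = 0 for every generalised eigenvector v of λ).

  λ = -3: largest Jordan block has size 3, contributing (x + 3)^3

So m_A(x) = (x + 3)^3 = x^3 + 9*x^2 + 27*x + 27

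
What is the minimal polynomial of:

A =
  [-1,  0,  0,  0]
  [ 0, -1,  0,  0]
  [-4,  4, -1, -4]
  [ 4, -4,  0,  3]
x^2 - 2*x - 3

The characteristic polynomial is χ_A(x) = (x - 3)*(x + 1)^3, so the eigenvalues are known. The minimal polynomial is
  m_A(x) = Π_λ (x − λ)^{k_λ}
where k_λ is the size of the *largest* Jordan block for λ (equivalently, the smallest k with (A − λI)^k v = 0 for every generalised eigenvector v of λ).

  λ = -1: largest Jordan block has size 1, contributing (x + 1)
  λ = 3: largest Jordan block has size 1, contributing (x − 3)

So m_A(x) = (x - 3)*(x + 1) = x^2 - 2*x - 3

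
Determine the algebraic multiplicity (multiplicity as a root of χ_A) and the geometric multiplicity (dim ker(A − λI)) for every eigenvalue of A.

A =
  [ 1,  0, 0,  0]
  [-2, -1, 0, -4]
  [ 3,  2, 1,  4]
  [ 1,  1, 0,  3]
λ = 1: alg = 4, geom = 2

Step 1 — factor the characteristic polynomial to read off the algebraic multiplicities:
  χ_A(x) = (x - 1)^4

Step 2 — compute geometric multiplicities via the rank-nullity identity g(λ) = n − rank(A − λI):
  rank(A − (1)·I) = 2, so dim ker(A − (1)·I) = n − 2 = 2

Summary:
  λ = 1: algebraic multiplicity = 4, geometric multiplicity = 2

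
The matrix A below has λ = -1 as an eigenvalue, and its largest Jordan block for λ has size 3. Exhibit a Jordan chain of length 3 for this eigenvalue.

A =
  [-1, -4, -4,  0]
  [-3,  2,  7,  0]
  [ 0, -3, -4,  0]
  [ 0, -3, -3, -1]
A Jordan chain for λ = -1 of length 3:
v_1 = (12, -9, 9, 9)ᵀ
v_2 = (0, -3, 0, 0)ᵀ
v_3 = (1, 0, 0, 0)ᵀ

Let N = A − (-1)·I. We want v_3 with N^3 v_3 = 0 but N^2 v_3 ≠ 0; then v_{j-1} := N · v_j for j = 3, …, 2.

Pick v_3 = (1, 0, 0, 0)ᵀ.
Then v_2 = N · v_3 = (0, -3, 0, 0)ᵀ.
Then v_1 = N · v_2 = (12, -9, 9, 9)ᵀ.

Sanity check: (A − (-1)·I) v_1 = (0, 0, 0, 0)ᵀ = 0. ✓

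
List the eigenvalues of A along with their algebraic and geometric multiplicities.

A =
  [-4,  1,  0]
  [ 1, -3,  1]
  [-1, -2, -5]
λ = -4: alg = 3, geom = 1

Step 1 — factor the characteristic polynomial to read off the algebraic multiplicities:
  χ_A(x) = (x + 4)^3

Step 2 — compute geometric multiplicities via the rank-nullity identity g(λ) = n − rank(A − λI):
  rank(A − (-4)·I) = 2, so dim ker(A − (-4)·I) = n − 2 = 1

Summary:
  λ = -4: algebraic multiplicity = 3, geometric multiplicity = 1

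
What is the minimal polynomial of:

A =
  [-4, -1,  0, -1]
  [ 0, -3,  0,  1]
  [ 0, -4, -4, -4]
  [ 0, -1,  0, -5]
x^2 + 8*x + 16

The characteristic polynomial is χ_A(x) = (x + 4)^4, so the eigenvalues are known. The minimal polynomial is
  m_A(x) = Π_λ (x − λ)^{k_λ}
where k_λ is the size of the *largest* Jordan block for λ (equivalently, the smallest k with (A − λI)^k v = 0 for every generalised eigenvector v of λ).

  λ = -4: largest Jordan block has size 2, contributing (x + 4)^2

So m_A(x) = (x + 4)^2 = x^2 + 8*x + 16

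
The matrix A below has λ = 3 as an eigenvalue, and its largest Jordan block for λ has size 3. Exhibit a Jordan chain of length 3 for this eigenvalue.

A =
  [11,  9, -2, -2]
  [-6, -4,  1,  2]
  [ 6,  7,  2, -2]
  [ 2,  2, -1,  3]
A Jordan chain for λ = 3 of length 3:
v_1 = (-6, 4, -4, -2)ᵀ
v_2 = (8, -6, 6, 2)ᵀ
v_3 = (1, 0, 0, 0)ᵀ

Let N = A − (3)·I. We want v_3 with N^3 v_3 = 0 but N^2 v_3 ≠ 0; then v_{j-1} := N · v_j for j = 3, …, 2.

Pick v_3 = (1, 0, 0, 0)ᵀ.
Then v_2 = N · v_3 = (8, -6, 6, 2)ᵀ.
Then v_1 = N · v_2 = (-6, 4, -4, -2)ᵀ.

Sanity check: (A − (3)·I) v_1 = (0, 0, 0, 0)ᵀ = 0. ✓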